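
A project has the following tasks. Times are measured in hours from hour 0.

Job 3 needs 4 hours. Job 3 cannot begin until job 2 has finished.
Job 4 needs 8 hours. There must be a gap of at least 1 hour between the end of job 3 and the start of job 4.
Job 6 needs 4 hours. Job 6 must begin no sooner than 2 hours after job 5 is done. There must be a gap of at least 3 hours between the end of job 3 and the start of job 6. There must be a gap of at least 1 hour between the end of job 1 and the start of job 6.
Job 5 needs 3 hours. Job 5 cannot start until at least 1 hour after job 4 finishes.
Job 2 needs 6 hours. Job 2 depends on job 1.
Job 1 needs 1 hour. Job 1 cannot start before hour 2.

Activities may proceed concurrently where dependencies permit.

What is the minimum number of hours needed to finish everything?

Job 1 waits on its own release at hour 2, so it starts at hour 2 and finishes at 2 + 1 = hour 3.
After job 1 (finishes hour 3), job 2 can start at hour 3 and finishes at hour 9.
Job 3 cannot begin until job 2 (finishes hour 9). It runs from hour 9 to 9 + 4 = hour 13.
Job 4 cannot begin until job 3 (finishes hour 13, plus 1-hour gap → hour 14). It runs from hour 14 to 14 + 8 = hour 22.
After job 4 (finishes hour 22, plus 1-hour gap → hour 23), job 5 can start at hour 23 and finishes at hour 26.
For job 6: job 5 (finishes hour 26, plus 2-hour gap → hour 28); job 3 (finishes hour 13, plus 3-hour gap → hour 16); job 1 (finishes hour 3, plus 1-hour gap → hour 4). Taking the maximum gives a start of hour 28, and it finishes at 28 + 4 = hour 32.
All tasks are finished once the last one completes. Finish times: Job 1 at 3, Job 2 at 9, Job 3 at 13, Job 4 at 22, Job 5 at 26, Job 6 at 32. The latest is hour 32.

32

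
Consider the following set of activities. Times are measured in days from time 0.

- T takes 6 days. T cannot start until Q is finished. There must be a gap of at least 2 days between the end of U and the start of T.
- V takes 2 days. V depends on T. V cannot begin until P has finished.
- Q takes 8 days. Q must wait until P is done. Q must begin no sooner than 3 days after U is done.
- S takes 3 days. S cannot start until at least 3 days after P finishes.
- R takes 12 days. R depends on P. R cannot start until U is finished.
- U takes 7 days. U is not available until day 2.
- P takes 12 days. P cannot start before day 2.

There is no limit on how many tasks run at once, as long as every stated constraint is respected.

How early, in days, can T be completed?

28

U waits on its own release at day 2, so it starts at day 2 and finishes at 2 + 7 = day 9.
After its own release at day 2, P can start at day 2 and finishes at day 14.
Q has to wait for P (finishes day 14); U (finishes day 9, plus 3-day gap → day 12). The latest of these is day 14, so Q runs day 14 to 14 + 8 = day 22.
T cannot start until Q (finishes day 22); U (finishes day 9, plus 2-day gap → day 11). The controlling bound is day 22, so T finishes at 22 + 6 = day 28.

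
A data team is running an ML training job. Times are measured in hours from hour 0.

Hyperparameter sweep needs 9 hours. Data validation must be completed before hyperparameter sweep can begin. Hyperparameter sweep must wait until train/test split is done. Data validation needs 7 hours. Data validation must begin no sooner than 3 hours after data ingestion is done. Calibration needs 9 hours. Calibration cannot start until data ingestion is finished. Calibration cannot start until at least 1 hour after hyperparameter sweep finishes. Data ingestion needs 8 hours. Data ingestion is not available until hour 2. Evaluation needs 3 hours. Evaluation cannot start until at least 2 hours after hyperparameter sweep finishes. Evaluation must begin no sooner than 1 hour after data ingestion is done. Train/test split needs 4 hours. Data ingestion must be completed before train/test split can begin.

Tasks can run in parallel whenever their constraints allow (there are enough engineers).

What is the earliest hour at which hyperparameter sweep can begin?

20

After its own release at hour 2, data ingestion can start at hour 2 and finishes at hour 10.
After data ingestion (finishes hour 10), train/test split can start at hour 10 and finishes at hour 14.
After data ingestion (finishes hour 10, plus 3-hour gap → hour 13), data validation can start at hour 13 and finishes at hour 20.
Hyperparameter sweep waits on data validation (finishes hour 20); train/test split (finishes hour 14). The latest of these is hour 20, which is the earliest hyperparameter sweep can start.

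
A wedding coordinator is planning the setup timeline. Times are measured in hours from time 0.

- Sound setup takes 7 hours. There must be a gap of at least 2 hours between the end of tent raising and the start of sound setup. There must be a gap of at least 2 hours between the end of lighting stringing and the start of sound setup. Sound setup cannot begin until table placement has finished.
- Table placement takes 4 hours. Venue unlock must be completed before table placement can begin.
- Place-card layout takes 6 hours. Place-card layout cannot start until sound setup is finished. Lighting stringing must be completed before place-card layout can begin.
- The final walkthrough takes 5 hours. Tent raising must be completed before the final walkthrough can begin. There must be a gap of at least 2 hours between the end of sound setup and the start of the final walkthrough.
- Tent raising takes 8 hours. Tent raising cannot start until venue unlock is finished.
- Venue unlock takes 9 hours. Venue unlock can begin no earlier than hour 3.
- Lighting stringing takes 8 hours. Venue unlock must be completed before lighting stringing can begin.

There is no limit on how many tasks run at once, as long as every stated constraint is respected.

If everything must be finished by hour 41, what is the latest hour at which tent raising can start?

17

Place-card layout has no dependents, so it just needs to finish by hour 41. Starting by 41 − 6 = hour 35 achieves that.
Nothing follows the final walkthrough; the deadline of hour 41 is its only limit. It must start by 41 − 5 = hour 36.
Sound setup feeds place-card layout (must start by hour 35); the final walkthrough (must start by hour 36, minus 2-hour gap → hour 34). Taking the minimum, sound setup must finish by hour 34 and start by 34 − 7 = hour 27.
Tent raising must finish in time for sound setup (must start by hour 27, minus 2-hour gap → hour 25); the final walkthrough (must start by hour 36). The tightest is hour 25, so tent raising must start by 25 − 8 = hour 17.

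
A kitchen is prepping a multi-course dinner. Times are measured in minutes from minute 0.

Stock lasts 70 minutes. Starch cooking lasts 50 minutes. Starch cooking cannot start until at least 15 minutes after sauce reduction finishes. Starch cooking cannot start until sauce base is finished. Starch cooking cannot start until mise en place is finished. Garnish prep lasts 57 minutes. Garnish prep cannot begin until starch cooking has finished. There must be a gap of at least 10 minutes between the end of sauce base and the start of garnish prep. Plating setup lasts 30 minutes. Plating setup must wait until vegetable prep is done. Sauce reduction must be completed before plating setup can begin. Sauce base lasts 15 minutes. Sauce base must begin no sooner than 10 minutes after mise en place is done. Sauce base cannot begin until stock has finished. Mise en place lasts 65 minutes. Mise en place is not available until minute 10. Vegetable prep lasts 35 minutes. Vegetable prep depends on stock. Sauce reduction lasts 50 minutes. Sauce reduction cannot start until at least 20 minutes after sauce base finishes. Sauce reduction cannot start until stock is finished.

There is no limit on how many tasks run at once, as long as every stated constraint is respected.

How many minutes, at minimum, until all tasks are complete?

Stock has no prerequisites, so it starts at minute 0 and finishes at minute 70.
After stock (finishes minute 70), vegetable prep can start at minute 70 and finishes at minute 105.
Mise en place waits on its own release at minute 10, so it starts at minute 10 and finishes at 10 + 65 = minute 75.
For sauce base: mise en place (finishes minute 75, plus 10-minute gap → minute 85); stock (finishes minute 70). Taking the maximum gives a start of minute 85, and it finishes at 85 + 15 = minute 100.
For sauce reduction: sauce base (finishes minute 100, plus 20-minute gap → minute 120); stock (finishes minute 70). Taking the maximum gives a start of minute 120, and it finishes at 120 + 50 = minute 170.
Plating setup needs all of vegetable prep (finishes minute 105); sauce reduction (finishes minute 170). That puts its earliest start at minute 170; it finishes at 170 + 30 = minute 200.
Starch cooking cannot start until sauce reduction (finishes minute 170, plus 15-minute gap → minute 185); sauce base (finishes minute 100); mise en place (finishes minute 75). The controlling bound is minute 185, so starch cooking finishes at 185 + 50 = minute 235.
Garnish prep needs all of starch cooking (finishes minute 235); sauce base (finishes minute 100, plus 10-minute gap → minute 110). That puts its earliest start at minute 235; it finishes at 235 + 57 = minute 292.
All tasks are finished once the last one completes. Finish times: Mise en place at 75, Stock at 70, Sauce base at 100, Vegetable prep at 105, Sauce reduction at 170, Starch cooking at 235, Plating setup at 200, Garnish prep at 292. The latest is minute 292.

292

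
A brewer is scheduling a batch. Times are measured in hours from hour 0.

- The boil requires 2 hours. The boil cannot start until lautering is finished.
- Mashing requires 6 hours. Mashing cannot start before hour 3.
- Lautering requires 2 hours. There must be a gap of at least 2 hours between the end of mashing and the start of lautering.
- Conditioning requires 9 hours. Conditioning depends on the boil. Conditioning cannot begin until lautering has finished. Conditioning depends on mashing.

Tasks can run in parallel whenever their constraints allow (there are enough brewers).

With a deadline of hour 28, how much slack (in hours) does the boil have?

4

After its own release at hour 3, mashing can start at hour 3 and finishes at hour 9.
After mashing (finishes hour 9, plus 2-hour gap → hour 11), lautering can start at hour 11 and finishes at hour 13.
The boil waits on lautering (finishes hour 13), so it starts at hour 13 and finishes at 13 + 2 = hour 15.

Working backward from the deadline:
To finish by hour 28, conditioning (duration 9) must start no later than hour 19.
The boil feeds into conditioning (must start by hour 19); so the boil must finish by hour 19 and therefore start by hour 17.
So the boil can start as early as hour 13 and as late as hour 17, giving 17 − 13 = 4 hours of slack.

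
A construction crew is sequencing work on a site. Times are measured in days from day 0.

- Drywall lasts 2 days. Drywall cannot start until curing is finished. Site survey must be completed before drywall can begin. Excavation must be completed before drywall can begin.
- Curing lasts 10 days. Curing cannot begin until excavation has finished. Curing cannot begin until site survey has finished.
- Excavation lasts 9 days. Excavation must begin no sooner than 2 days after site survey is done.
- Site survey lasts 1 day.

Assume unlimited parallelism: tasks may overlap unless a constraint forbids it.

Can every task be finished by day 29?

Yes

Site survey has no prerequisites, so it starts at day 0 and finishes at day 1.
Excavation waits on site survey (finishes day 1, plus 2-day gap → day 3), so it starts at day 3 and finishes at 3 + 9 = day 12.
Curing cannot start until excavation (finishes day 12); site survey (finishes day 1). The controlling bound is day 12, so curing finishes at 12 + 10 = day 22.
Drywall needs all of curing (finishes day 22); site survey (finishes day 1); excavation (finishes day 12). That puts its earliest start at day 22; it finishes at 22 + 2 = day 24.
Every task is finished by day 24, which is no later than the deadline of 29, so the schedule is feasible.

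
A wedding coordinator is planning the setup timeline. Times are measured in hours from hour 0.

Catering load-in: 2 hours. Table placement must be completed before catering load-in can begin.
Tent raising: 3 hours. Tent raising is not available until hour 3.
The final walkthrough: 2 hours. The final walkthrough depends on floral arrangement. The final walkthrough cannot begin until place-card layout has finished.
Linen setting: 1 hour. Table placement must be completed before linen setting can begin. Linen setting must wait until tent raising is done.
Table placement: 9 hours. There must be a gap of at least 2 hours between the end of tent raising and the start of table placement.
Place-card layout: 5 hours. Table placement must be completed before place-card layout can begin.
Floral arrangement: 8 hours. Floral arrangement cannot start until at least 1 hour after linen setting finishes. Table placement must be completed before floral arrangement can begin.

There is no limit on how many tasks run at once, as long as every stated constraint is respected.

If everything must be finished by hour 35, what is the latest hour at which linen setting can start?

The final walkthrough has no dependents, so it just needs to finish by hour 35. Starting by 35 − 2 = hour 33 achieves that.
Floral arrangement must finish before the final walkthrough (must start by hour 33). With an 8-hour duration, floral arrangement must start by 33 − 8 = hour 25.
Since floral arrangement (must start by hour 25, minus 1-hour gap → hour 24) depends on it, linen setting must finish by hour 24. Backing off its 1-hour duration gives a latest start of hour 23.

23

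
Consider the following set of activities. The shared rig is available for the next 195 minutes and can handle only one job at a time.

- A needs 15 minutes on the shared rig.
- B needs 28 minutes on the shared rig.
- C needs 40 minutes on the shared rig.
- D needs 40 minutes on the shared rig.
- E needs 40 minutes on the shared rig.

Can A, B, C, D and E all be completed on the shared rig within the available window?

Running back to back, the jobs need 15 + 28 + 40 + 40 + 40 = 163 minutes on the shared rig.
Since 163 ≤ 195, they fit within the window.

Yes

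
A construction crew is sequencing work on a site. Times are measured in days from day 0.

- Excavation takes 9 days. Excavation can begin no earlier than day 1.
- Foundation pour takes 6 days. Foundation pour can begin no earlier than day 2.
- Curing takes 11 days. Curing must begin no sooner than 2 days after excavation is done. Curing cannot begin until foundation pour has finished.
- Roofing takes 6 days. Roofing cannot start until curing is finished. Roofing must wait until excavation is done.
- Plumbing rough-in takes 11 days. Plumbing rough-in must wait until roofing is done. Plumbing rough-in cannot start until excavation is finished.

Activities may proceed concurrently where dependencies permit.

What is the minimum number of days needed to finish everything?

40

Foundation pour cannot begin until its own release at day 2. It runs from day 2 to 2 + 6 = day 8.
Excavation cannot begin until its own release at day 1. It runs from day 1 to 1 + 9 = day 10.
For curing: excavation (finishes day 10, plus 2-day gap → day 12); foundation pour (finishes day 8). Taking the maximum gives a start of day 12, and it finishes at 12 + 11 = day 23.
For roofing: curing (finishes day 23); excavation (finishes day 10). Taking the maximum gives a start of day 23, and it finishes at 23 + 6 = day 29.
Plumbing rough-in cannot start until roofing (finishes day 29); excavation (finishes day 10). The controlling bound is day 29, so plumbing rough-in finishes at 29 + 11 = day 40.
All tasks are finished once the last one completes. Finish times: Excavation at 10, Foundation pour at 8, Curing at 23, Roofing at 29, Plumbing rough-in at 40. The latest is day 40.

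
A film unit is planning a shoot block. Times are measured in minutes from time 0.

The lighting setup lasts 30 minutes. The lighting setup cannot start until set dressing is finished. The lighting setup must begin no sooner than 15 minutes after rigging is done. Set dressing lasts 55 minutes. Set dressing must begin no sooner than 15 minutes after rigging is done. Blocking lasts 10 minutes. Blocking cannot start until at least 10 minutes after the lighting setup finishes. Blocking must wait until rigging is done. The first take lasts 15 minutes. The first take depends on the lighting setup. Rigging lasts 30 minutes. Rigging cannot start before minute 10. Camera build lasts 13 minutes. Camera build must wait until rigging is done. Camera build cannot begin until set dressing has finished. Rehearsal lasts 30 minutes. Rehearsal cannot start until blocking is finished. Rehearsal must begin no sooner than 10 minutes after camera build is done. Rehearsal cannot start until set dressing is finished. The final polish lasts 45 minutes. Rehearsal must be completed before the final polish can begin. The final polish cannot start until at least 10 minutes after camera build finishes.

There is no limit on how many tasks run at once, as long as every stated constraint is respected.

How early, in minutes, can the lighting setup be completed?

Rigging waits on its own release at minute 10, so it starts at minute 10 and finishes at 10 + 30 = minute 40.
After rigging (finishes minute 40, plus 15-minute gap → minute 55), set dressing can start at minute 55 and finishes at minute 110.
The lighting setup needs all of set dressing (finishes minute 110); rigging (finishes minute 40, plus 15-minute gap → minute 55). That puts its earliest start at minute 110; it finishes at 110 + 30 = minute 140.

140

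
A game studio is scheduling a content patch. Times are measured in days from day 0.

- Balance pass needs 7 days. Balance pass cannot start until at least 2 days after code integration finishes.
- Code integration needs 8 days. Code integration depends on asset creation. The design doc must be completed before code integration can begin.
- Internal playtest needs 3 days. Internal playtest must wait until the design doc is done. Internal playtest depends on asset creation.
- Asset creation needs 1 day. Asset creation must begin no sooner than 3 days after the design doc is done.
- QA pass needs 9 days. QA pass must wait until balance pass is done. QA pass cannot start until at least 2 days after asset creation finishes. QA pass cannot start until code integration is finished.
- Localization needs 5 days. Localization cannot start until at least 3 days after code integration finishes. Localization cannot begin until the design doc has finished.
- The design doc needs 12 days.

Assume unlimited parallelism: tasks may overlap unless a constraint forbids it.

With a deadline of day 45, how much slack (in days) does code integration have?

Nothing blocks the design doc, so it runs from day 0 to day 12.
After the design doc (finishes day 12, plus 3-day gap → day 15), asset creation can start at day 15 and finishes at day 16.
Code integration needs all of asset creation (finishes day 16); the design doc (finishes day 12). That puts its earliest start at day 16; it finishes at 16 + 8 = day 24.

Working backward from the deadline:
Nothing follows QA pass; the deadline of day 45 is its only limit. It must start by 45 − 9 = day 36.
Since QA pass (must start by day 36) depends on it, balance pass must finish by day 36. Backing off its 7-day duration gives a latest start of day 29.
To finish by day 45, localization (duration 5) must start no later than day 40.
For code integration: balance pass (must start by day 29, minus 2-day gap → day 27); localization (must start by day 40, minus 3-day gap → day 37); QA pass (must start by day 36). The most restrictive is day 27; with an 8-day duration, code integration must start by day 19.
So code integration can start as early as day 16 and as late as day 19, giving 19 − 16 = 3 days of slack.

3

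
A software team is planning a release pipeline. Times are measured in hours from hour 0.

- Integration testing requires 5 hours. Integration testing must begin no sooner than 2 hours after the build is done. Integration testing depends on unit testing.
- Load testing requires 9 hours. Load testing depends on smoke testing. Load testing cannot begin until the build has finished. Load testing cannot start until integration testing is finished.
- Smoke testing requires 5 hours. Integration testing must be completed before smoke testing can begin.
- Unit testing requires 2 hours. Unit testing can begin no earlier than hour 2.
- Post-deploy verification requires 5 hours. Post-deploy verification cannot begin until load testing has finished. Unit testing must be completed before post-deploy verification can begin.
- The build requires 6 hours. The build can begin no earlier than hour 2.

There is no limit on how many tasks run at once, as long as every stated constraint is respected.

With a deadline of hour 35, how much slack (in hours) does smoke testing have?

1

Unit testing cannot begin until its own release at hour 2. It runs from hour 2 to 2 + 2 = hour 4.
After its own release at hour 2, the build can start at hour 2 and finishes at hour 8.
Integration testing cannot start until the build (finishes hour 8, plus 2-hour gap → hour 10); unit testing (finishes hour 4). The controlling bound is hour 10, so integration testing finishes at 10 + 5 = hour 15.
Smoke testing waits on integration testing (finishes hour 15), so it starts at hour 15 and finishes at 15 + 5 = hour 20.

Working backward from the deadline:
Post-deploy verification has no dependents, so it just needs to finish by hour 35. Starting by 35 − 5 = hour 30 achieves that.
Since post-deploy verification (must start by hour 30) depends on it, load testing must finish by hour 30. Backing off its 9-hour duration gives a latest start of hour 21.
Since load testing (must start by hour 21) depends on it, smoke testing must finish by hour 21. Backing off its 5-hour duration gives a latest start of hour 16.
So smoke testing can start as early as hour 15 and as late as hour 16, giving 16 − 15 = 1 hour of slack.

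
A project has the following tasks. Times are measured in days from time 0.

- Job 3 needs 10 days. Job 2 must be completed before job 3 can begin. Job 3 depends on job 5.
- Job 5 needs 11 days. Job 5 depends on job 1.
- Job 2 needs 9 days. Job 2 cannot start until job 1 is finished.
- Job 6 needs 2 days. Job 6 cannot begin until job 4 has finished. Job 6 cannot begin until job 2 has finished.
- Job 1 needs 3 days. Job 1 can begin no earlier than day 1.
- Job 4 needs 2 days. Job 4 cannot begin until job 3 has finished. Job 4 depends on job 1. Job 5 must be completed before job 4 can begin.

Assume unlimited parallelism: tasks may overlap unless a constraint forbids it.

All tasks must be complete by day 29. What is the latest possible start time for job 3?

Job 6 has no dependents, so it just needs to finish by day 29. Starting by 29 − 2 = day 27 achieves that.
Job 4 has to be done before job 6 (must start by day 27). That means finishing by day 27, i.e. starting by 27 − 2 = day 25.
Since job 4 (must start by day 25) depends on it, job 3 must finish by day 25. Backing off its 10-day duration gives a latest start of day 15.

15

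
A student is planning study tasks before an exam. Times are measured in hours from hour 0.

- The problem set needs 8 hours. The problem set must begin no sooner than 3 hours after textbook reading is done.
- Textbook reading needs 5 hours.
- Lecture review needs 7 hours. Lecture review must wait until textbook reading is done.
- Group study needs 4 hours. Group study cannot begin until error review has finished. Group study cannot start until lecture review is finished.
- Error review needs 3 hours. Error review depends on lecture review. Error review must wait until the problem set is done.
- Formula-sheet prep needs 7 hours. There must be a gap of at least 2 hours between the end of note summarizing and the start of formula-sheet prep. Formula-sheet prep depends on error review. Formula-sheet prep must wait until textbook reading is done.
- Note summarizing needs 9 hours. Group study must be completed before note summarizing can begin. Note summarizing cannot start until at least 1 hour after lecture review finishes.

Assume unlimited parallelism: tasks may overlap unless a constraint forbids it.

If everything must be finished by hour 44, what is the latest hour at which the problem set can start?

11

To finish by hour 44, formula-sheet prep (duration 7) must start no later than hour 37.
Since formula-sheet prep (must start by hour 37, minus 2-hour gap → hour 35) depends on it, note summarizing must finish by hour 35. Backing off its 9-hour duration gives a latest start of hour 26.
Since note summarizing (must start by hour 26) depends on it, group study must finish by hour 26. Backing off its 4-hour duration gives a latest start of hour 22.
Error review has several dependents: group study (must start by hour 22); formula-sheet prep (must start by hour 37). The earliest of those limits is hour 22, so error review must start by 22 − 3 = hour 19.
The problem set must finish before error review (must start by hour 19). With an 8-hour duration, the problem set must start by 19 − 8 = hour 11.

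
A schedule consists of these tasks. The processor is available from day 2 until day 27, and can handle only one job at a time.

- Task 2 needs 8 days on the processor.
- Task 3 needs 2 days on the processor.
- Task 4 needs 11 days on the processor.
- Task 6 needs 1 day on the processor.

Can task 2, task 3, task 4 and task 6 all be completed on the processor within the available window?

Yes

The processor window is 27 − 2 = 25 days.
Running back to back, the jobs need 8 + 2 + 11 + 1 = 22 days on the processor.
Since 22 ≤ 25, they fit within the window.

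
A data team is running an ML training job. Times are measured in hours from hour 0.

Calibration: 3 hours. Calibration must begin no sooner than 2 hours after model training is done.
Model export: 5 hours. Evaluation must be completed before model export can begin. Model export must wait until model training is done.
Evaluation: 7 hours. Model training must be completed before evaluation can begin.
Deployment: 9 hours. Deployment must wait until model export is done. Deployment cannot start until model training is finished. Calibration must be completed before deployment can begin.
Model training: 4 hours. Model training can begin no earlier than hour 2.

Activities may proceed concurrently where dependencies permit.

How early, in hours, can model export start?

Model training cannot begin until its own release at hour 2. It runs from hour 2 to 2 + 4 = hour 6.
After model training (finishes hour 6), evaluation can start at hour 6 and finishes at hour 13.
Model export waits on evaluation (finishes hour 13); model training (finishes hour 6). The latest of these is hour 13, which is the earliest model export can start.

13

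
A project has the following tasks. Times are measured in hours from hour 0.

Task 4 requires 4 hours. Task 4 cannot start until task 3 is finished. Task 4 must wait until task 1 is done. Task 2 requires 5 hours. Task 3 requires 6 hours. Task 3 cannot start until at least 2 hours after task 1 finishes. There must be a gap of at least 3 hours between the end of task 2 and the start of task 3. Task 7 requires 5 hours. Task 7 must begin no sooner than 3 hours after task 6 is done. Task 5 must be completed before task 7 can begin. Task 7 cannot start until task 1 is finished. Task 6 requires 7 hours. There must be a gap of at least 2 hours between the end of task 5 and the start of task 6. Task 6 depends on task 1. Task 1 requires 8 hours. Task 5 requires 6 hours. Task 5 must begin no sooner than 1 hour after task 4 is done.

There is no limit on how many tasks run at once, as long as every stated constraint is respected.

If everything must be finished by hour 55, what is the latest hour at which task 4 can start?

27

Task 7 must finish by hour 55; it takes 5 hours, so it must start by 55 − 5 = hour 50.
Task 6 must finish before task 7 (must start by hour 50, minus 3-hour gap → hour 47). With a 7-hour duration, task 6 must start by 47 − 7 = hour 40.
For task 5: task 6 (must start by hour 40, minus 2-hour gap → hour 38); task 7 (must start by hour 50). The most restrictive is hour 38; with a 6-hour duration, task 5 must start by hour 32.
Task 4 has to be done before task 5 (must start by hour 32, minus 1-hour gap → hour 31). That means finishing by hour 31, i.e. starting by 31 − 4 = hour 27.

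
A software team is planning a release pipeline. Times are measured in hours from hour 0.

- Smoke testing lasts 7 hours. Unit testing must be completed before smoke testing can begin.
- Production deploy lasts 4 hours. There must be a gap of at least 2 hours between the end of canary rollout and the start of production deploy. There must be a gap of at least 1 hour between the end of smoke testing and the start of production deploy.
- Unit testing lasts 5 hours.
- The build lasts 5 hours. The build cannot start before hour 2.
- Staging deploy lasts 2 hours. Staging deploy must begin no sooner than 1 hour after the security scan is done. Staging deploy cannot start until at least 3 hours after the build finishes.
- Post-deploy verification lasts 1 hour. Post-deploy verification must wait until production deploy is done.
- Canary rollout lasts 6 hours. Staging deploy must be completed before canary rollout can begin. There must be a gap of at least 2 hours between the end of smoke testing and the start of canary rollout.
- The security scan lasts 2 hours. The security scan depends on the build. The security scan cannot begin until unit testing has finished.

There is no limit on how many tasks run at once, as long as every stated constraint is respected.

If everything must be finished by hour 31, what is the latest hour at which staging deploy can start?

16

Post-deploy verification must finish by hour 31; it takes 1 hour, so it must start by 31 − 1 = hour 30.
Production deploy must finish before post-deploy verification (must start by hour 30). With a 4-hour duration, production deploy must start by 30 − 4 = hour 26.
Canary rollout feeds into production deploy (must start by hour 26, minus 2-hour gap → hour 24); so canary rollout must finish by hour 24 and therefore start by hour 18.
Staging deploy has to be done before canary rollout (must start by hour 18). That means finishing by hour 18, i.e. starting by 18 − 2 = hour 16.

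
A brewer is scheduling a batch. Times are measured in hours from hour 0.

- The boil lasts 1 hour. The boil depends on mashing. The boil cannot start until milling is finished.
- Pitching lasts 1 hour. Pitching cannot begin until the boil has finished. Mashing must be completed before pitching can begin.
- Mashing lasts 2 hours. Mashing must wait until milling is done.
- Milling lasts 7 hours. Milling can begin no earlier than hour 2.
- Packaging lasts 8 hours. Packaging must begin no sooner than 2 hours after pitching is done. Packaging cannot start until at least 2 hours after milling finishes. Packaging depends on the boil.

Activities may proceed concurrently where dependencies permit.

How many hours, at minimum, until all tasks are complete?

After its own release at hour 2, milling can start at hour 2 and finishes at hour 9.
Mashing cannot begin until milling (finishes hour 9). It runs from hour 9 to 9 + 2 = hour 11.
The boil cannot start until mashing (finishes hour 11); milling (finishes hour 9). The controlling bound is hour 11, so the boil finishes at 11 + 1 = hour 12.
Pitching needs all of the boil (finishes hour 12); mashing (finishes hour 11). That puts its earliest start at hour 12; it finishes at 12 + 1 = hour 13.
For packaging: pitching (finishes hour 13, plus 2-hour gap → hour 15); milling (finishes hour 9, plus 2-hour gap → hour 11); the boil (finishes hour 12). Taking the maximum gives a start of hour 15, and it finishes at 15 + 8 = hour 23.
All tasks are finished once the last one completes. Finish times: Milling at 9, Mashing at 11, The boil at 12, Pitching at 13, Packaging at 23. The latest is hour 23.

23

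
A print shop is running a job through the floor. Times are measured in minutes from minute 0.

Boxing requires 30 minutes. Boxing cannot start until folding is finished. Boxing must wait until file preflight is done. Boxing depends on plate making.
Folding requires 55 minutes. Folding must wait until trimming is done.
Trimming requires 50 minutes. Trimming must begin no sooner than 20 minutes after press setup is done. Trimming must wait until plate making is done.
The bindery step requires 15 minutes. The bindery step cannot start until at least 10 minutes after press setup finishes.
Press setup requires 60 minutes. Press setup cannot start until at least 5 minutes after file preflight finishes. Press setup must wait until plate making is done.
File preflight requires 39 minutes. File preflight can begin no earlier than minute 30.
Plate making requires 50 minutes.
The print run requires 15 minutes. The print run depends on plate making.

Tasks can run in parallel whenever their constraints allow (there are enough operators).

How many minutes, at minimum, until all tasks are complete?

289

Nothing blocks plate making, so it runs from minute 0 to minute 50.
The print run waits on plate making (finishes minute 50), so it starts at minute 50 and finishes at 50 + 15 = minute 65.
After its own release at minute 30, file preflight can start at minute 30 and finishes at minute 69.
Press setup needs all of file preflight (finishes minute 69, plus 5-minute gap → minute 74); plate making (finishes minute 50). That puts its earliest start at minute 74; it finishes at 74 + 60 = minute 134.
The bindery step cannot begin until press setup (finishes minute 134, plus 10-minute gap → minute 144). It runs from minute 144 to 144 + 15 = minute 159.
Trimming cannot start until press setup (finishes minute 134, plus 20-minute gap → minute 154); plate making (finishes minute 50). The controlling bound is minute 154, so trimming finishes at 154 + 50 = minute 204.
Folding waits on trimming (finishes minute 204), so it starts at minute 204 and finishes at 204 + 55 = minute 259.
Boxing needs all of folding (finishes minute 259); file preflight (finishes minute 69); plate making (finishes minute 50). That puts its earliest start at minute 259; it finishes at 259 + 30 = minute 289.
All tasks are finished once the last one completes. Finish times: File preflight at 69, Plate making at 50, Press setup at 134, The print run at 65, Trimming at 204, Folding at 259, The bindery step at 159, Boxing at 289. The latest is minute 289.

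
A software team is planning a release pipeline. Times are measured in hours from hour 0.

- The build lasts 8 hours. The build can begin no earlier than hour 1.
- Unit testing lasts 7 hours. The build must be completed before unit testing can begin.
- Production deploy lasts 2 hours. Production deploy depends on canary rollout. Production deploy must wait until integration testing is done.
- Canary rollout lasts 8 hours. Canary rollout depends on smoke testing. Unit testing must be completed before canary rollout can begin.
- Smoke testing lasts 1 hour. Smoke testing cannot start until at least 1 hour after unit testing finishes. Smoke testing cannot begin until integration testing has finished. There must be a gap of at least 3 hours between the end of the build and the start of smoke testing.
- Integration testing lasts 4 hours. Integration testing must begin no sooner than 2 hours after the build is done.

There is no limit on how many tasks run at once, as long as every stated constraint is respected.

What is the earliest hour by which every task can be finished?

The build waits on its own release at hour 1, so it starts at hour 1 and finishes at 1 + 8 = hour 9.
Integration testing cannot begin until the build (finishes hour 9, plus 2-hour gap → hour 11). It runs from hour 11 to 11 + 4 = hour 15.
Unit testing cannot begin until the build (finishes hour 9). It runs from hour 9 to 9 + 7 = hour 16.
For smoke testing: unit testing (finishes hour 16, plus 1-hour gap → hour 17); integration testing (finishes hour 15); the build (finishes hour 9, plus 3-hour gap → hour 12). Taking the maximum gives a start of hour 17, and it finishes at 17 + 1 = hour 18.
Canary rollout has to wait for smoke testing (finishes hour 18); unit testing (finishes hour 16). The latest of these is hour 18, so canary rollout runs hour 18 to 18 + 8 = hour 26.
Production deploy cannot start until canary rollout (finishes hour 26); integration testing (finishes hour 15). The controlling bound is hour 26, so production deploy finishes at 26 + 2 = hour 28.
All tasks are finished once the last one completes. Finish times: The build at 9, Unit testing at 16, Integration testing at 15, Smoke testing at 18, Canary rollout at 26, Production deploy at 28. The latest is hour 28.

28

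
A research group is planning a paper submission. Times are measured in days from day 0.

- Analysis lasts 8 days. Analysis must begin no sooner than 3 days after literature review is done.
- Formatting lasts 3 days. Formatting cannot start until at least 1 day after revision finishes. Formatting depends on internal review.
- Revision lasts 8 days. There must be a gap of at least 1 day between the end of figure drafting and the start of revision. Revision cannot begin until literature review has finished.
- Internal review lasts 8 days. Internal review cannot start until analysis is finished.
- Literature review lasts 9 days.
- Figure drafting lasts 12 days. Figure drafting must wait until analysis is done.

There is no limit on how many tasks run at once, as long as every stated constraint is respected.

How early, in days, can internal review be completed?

28

Literature review has no prerequisites, so it starts at day 0 and finishes at day 9.
Analysis waits on literature review (finishes day 9, plus 3-day gap → day 12), so it starts at day 12 and finishes at 12 + 8 = day 20.
Internal review cannot begin until analysis (finishes day 20). It runs from day 20 to 20 + 8 = day 28.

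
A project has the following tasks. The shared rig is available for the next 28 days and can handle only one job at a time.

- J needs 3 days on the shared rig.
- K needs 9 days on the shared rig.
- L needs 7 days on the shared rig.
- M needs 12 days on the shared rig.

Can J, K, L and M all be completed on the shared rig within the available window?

Running back to back, the jobs need 3 + 9 + 7 + 12 = 31 days on the shared rig.
Since 31 > 28, they cannot all fit.

No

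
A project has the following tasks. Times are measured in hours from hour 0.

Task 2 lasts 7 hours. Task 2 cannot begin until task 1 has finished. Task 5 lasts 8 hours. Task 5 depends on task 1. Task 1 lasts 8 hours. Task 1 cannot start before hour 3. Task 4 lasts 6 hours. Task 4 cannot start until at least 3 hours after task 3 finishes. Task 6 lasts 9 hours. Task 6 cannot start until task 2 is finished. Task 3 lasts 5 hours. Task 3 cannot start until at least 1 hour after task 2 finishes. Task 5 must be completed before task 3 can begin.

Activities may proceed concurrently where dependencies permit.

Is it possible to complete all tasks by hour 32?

Task 1 waits on its own release at hour 3, so it starts at hour 3 and finishes at 3 + 8 = hour 11.
Task 5 cannot begin until task 1 (finishes hour 11). It runs from hour 11 to 11 + 8 = hour 19.
Task 2 cannot begin until task 1 (finishes hour 11). It runs from hour 11 to 11 + 7 = hour 18.
Task 6 waits on task 2 (finishes hour 18), so it starts at hour 18 and finishes at 18 + 9 = hour 27.
Task 3 has to wait for task 2 (finishes hour 18, plus 1-hour gap → hour 19); task 5 (finishes hour 19). The latest of these is hour 19, so task 3 runs hour 19 to 19 + 5 = hour 24.
Task 4 waits on task 3 (finishes hour 24, plus 3-hour gap → hour 27), so it starts at hour 27 and finishes at 27 + 6 = hour 33.
The earliest everything can be done is hour 33, which is after the deadline of 32, so it is not possible.

No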